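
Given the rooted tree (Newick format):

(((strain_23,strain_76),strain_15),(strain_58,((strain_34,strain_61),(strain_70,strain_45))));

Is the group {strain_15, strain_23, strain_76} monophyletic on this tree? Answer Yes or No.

Yes

The most recent common ancestor of these taxa subtends ((strain_23,strain_76),strain_15).
That clade has exactly 3 tips — every listed taxon and nothing else — so the group is monophyletic.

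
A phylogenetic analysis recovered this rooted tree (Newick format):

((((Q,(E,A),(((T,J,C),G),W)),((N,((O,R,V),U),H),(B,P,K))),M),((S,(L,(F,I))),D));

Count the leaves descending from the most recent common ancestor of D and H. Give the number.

23

The MRCA of D and H is the root, so the clade is the entire tree.
That clade contains 23 terminal taxa: A, B, C, D, E, F, G, H, I, J, K, L, M, N, O, P, Q, R, S, T, U, V, W.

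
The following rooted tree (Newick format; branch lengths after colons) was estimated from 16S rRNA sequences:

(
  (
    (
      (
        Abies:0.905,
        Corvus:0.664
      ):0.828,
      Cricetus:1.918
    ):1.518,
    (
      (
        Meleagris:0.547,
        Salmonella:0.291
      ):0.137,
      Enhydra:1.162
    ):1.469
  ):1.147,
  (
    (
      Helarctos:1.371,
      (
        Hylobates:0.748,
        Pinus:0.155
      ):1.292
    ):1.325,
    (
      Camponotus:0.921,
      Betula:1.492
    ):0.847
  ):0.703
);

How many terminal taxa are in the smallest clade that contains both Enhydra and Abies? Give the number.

6

The MRCA of Enhydra and Abies is the node subtending (((Abies,Corvus),Cricetus),((Meleagris,Salmonella),Enhydra)).
That clade contains 6 terminal taxa: Abies, Corvus, Cricetus, Enhydra, Meleagris, Salmonella.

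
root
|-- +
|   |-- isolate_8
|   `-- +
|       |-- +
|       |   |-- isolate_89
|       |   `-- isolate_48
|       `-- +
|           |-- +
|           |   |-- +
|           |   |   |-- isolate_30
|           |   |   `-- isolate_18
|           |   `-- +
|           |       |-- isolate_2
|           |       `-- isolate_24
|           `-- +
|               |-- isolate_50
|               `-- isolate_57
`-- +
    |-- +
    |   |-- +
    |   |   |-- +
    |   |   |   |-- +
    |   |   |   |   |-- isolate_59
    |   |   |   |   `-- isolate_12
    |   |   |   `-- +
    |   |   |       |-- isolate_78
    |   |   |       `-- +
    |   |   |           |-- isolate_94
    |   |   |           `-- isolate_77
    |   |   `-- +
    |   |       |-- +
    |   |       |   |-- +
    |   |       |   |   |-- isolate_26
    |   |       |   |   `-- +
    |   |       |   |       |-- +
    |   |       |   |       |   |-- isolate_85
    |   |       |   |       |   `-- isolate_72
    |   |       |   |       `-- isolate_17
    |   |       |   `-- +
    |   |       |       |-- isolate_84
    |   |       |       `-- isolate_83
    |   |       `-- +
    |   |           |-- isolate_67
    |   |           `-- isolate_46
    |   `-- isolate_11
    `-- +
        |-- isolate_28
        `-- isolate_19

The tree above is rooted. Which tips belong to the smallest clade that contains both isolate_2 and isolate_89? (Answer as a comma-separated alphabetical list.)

Tracing isolate_2: it sits inside (isolate_2,isolate_24).
Tracing isolate_89: it sits inside (isolate_89,isolate_48).
The smallest clade enclosing both is ((isolate_89,isolate_48),(((isolate_30,isolate_18),(isolate_2,isolate_24)),(isolate_50,isolate_57))); the answer is its 8 terminal taxa in alphabetical order.

isolate_18, isolate_2, isolate_24, isolate_30, isolate_48, isolate_50, isolate_57, isolate_89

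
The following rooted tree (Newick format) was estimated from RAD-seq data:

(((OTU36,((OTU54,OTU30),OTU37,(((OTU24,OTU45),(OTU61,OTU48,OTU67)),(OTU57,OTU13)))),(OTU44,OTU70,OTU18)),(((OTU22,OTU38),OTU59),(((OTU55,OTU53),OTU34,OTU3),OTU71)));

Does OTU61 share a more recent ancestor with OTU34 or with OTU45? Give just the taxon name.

OTU45

The MRCA of OTU61 and OTU45 subtends ((OTU24,OTU45),(OTU61,OTU48,OTU67)) (5 taxa).
The MRCA of OTU61 and OTU34 is the root, subtending the entire tree (22 taxa).
The first is nested inside the second, so OTU61 shares a more recent common ancestor with OTU45.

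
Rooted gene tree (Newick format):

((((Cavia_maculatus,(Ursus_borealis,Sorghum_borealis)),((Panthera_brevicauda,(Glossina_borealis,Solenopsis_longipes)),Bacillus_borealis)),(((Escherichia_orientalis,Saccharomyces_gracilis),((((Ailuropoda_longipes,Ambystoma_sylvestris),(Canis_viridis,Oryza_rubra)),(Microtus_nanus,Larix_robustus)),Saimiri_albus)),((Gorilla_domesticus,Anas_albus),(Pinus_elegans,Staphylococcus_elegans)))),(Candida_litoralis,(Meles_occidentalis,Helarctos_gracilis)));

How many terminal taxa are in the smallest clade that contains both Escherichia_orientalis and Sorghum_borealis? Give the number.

20

The MRCA of Escherichia_orientalis and Sorghum_borealis is the node subtending (((Cavia_maculatus,(Ursus_borealis,Sorghum_borealis)),((Panthera_brevicauda,(Glossina_borealis,Solenopsis_longipes)),Bacillus_borealis)),(((Escherichia_orientalis,Saccharomyces_gracilis),((((Ailuropoda_longipes,Ambystoma_sylvestris),(Canis_viridis,Oryza_rubra)),(Microtus_nanus,Larix_robustus)),Saimiri_albus)),((Gorilla_domesticus,Anas_albus),(Pinus_elegans,Staphylococcus_elegans)))).
That clade contains 20 terminal taxa: Ailuropoda_longipes, Ambystoma_sylvestris, Anas_albus, Bacillus_borealis, Canis_viridis, Cavia_maculatus, Escherichia_orientalis, Glossina_borealis, Gorilla_domesticus, Larix_robustus, Microtus_nanus, Oryza_rubra, Panthera_brevicauda, Pinus_elegans, Saccharomyces_gracilis, Saimiri_albus, Solenopsis_longipes, Sorghum_borealis, Staphylococcus_elegans, Ursus_borealis.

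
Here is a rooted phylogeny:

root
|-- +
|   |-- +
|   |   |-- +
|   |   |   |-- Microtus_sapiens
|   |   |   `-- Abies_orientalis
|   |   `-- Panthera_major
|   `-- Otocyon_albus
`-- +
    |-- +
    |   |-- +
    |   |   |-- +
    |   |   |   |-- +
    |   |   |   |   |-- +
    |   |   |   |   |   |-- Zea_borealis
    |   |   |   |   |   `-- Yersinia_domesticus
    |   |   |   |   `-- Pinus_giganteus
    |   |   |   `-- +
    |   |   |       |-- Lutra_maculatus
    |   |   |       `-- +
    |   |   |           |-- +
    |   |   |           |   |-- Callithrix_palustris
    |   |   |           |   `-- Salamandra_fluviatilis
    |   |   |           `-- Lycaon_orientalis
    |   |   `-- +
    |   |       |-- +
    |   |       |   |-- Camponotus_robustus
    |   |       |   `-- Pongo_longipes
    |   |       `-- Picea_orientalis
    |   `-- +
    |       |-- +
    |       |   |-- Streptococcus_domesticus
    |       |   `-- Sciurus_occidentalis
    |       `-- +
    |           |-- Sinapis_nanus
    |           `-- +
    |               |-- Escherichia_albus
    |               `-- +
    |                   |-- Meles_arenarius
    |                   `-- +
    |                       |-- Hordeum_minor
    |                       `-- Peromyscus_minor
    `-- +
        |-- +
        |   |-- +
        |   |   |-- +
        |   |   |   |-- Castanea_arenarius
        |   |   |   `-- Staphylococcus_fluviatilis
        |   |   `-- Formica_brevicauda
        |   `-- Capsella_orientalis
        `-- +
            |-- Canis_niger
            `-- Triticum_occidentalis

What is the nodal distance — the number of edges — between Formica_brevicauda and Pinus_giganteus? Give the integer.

9

The MRCA of Formica_brevicauda and Pinus_giganteus is the node subtending ((((((Zea_borealis,Yersinia_domesticus),Pinus_giganteus),(Lutra_maculatus,((Callithrix_palustris,Salamandra_fluviatilis),Lycaon_orientalis))),((Camponotus_robustus,Pongo_longipes),Picea_orientalis)),((Streptococcus_domesticus,Sciurus_occidentalis),(Sinapis_nanus,(Escherichia_albus,(Meles_arenarius,(Hordeum_minor,Peromyscus_minor)))))),((((Castanea_arenarius,Staphylococcus_fluviatilis),Formica_brevicauda),Capsella_orientalis),(Canis_niger,Triticum_occidentalis))).
From Formica_brevicauda up to that node: 4 branches. From Pinus_giganteus up to the same node: 5 branches. Total: 4 + 5 = 9.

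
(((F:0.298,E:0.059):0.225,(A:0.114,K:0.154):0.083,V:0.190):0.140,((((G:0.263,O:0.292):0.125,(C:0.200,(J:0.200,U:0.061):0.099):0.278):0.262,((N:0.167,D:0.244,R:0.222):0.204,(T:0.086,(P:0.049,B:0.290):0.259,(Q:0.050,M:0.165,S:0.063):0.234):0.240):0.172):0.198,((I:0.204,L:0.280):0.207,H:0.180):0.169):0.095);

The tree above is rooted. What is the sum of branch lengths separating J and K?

The path runs J → … → MRCA → … → K; the MRCA is the root of the tree.
Branch lengths along that path: 0.200 + 0.099 + 0.278 + 0.262 + 0.198 + 0.095 + 0.140 + 0.083 + 0.154 = 1.509.

1.509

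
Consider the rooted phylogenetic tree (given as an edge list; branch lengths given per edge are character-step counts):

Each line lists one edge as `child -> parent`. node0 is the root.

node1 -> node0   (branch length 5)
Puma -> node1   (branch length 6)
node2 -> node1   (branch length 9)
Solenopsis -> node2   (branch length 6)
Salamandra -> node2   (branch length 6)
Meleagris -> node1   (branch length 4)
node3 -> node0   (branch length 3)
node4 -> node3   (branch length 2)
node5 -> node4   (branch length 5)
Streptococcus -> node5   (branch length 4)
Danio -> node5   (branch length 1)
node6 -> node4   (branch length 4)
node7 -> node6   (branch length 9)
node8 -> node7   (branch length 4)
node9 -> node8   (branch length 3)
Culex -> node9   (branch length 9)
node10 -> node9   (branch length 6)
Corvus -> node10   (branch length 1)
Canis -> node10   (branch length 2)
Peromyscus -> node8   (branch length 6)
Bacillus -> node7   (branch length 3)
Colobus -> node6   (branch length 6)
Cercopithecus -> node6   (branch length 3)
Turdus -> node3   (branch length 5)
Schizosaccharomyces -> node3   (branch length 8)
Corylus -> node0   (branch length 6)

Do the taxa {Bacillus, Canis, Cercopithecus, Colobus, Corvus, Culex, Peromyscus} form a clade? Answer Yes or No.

Yes

The most recent common ancestor of these taxa subtends ((((Culex,(Corvus,Canis)),Peromyscus),Bacillus),Colobus,Cercopithecus).
That clade has exactly 7 tips — every listed taxon and nothing else — so the group is monophyletic.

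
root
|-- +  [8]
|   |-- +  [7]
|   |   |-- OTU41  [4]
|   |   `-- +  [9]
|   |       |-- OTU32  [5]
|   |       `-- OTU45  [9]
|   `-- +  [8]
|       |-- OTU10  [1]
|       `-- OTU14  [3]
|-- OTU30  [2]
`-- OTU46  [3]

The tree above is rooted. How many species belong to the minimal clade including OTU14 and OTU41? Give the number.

The MRCA of OTU14 and OTU41 is the node subtending ((OTU41,(OTU32,OTU45)),(OTU10,OTU14)).
That clade contains 5 terminal taxa: OTU10, OTU14, OTU32, OTU41, OTU45.

5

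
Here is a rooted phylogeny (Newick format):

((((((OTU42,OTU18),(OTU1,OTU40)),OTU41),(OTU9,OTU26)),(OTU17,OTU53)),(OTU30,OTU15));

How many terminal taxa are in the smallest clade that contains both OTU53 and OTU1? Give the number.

9

The MRCA of OTU53 and OTU1 is the node subtending (((((OTU42,OTU18),(OTU1,OTU40)),OTU41),(OTU9,OTU26)),(OTU17,OTU53)).
That clade contains 9 terminal taxa: OTU1, OTU17, OTU18, OTU26, OTU40, OTU41, OTU42, OTU53, OTU9.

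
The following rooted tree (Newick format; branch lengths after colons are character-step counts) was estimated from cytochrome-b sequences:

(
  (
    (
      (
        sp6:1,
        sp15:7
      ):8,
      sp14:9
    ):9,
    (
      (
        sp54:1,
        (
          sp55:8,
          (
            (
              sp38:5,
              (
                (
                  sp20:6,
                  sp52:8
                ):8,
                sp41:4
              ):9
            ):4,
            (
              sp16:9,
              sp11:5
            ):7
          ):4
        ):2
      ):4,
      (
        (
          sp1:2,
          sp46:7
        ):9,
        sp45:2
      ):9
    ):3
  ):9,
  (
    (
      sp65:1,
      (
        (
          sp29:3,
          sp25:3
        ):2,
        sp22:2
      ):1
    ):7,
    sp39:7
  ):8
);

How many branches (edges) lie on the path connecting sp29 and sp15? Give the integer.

The MRCA of sp29 and sp15 is the root of the tree.
From sp29 up to that node: 5 branches. From sp15 up to the same node: 4 branches. Total: 5 + 4 = 9.

9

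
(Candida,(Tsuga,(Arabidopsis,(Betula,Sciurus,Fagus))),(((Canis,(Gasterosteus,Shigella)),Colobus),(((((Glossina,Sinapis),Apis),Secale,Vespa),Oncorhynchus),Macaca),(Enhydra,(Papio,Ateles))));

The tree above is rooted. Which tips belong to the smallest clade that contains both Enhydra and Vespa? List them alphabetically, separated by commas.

Tracing Enhydra: it sits inside (Enhydra,(Papio,Ateles)).
Tracing Vespa: it sits inside (((Glossina,Sinapis),Apis),Secale,Vespa).
The smallest clade enclosing both is (((Canis,(Gasterosteus,Shigella)),Colobus),(((((Glossina,Sinapis),Apis),Secale,Vespa),Oncorhynchus),Macaca),(Enhydra,(Papio,Ateles))); the answer is its 14 terminal taxa in alphabetical order.

Apis, Ateles, Canis, Colobus, Enhydra, Gasterosteus, Glossina, Macaca, Oncorhynchus, Papio, Secale, Shigella, Sinapis, Vespa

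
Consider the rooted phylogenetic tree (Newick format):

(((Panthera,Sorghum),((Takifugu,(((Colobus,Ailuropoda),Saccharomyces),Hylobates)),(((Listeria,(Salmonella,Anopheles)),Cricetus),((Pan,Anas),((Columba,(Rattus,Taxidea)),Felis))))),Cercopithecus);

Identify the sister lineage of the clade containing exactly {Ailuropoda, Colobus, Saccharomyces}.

The clade containing exactly {Ailuropoda, Colobus, Saccharomyces} attaches to the tree at the node subtending (((Colobus,Ailuropoda),Saccharomyces),Hylobates).
The other lineage descending from that same node — the sister group — is the single tip Hylobates.

Hylobates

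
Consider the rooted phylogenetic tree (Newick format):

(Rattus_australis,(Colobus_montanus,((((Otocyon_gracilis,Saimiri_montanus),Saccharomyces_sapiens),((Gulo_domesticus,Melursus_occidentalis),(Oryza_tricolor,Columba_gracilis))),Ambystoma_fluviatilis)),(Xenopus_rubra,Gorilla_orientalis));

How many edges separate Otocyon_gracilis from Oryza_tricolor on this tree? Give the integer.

6

The MRCA of Otocyon_gracilis and Oryza_tricolor is the node subtending (((Otocyon_gracilis,Saimiri_montanus),Saccharomyces_sapiens),((Gulo_domesticus,Melursus_occidentalis),(Oryza_tricolor,Columba_gracilis))).
From Otocyon_gracilis up to that node: 3 branches. From Oryza_tricolor up to the same node: 3 branches. Total: 3 + 3 = 6.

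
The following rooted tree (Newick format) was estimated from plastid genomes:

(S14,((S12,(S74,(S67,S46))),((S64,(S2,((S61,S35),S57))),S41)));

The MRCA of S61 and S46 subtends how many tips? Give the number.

10

The MRCA of S61 and S46 is the node subtending ((S12,(S74,(S67,S46))),((S64,(S2,((S61,S35),S57))),S41)).
That clade contains 10 terminal taxa: S12, S2, S35, S41, S46, S57, S61, S64, S67, S74.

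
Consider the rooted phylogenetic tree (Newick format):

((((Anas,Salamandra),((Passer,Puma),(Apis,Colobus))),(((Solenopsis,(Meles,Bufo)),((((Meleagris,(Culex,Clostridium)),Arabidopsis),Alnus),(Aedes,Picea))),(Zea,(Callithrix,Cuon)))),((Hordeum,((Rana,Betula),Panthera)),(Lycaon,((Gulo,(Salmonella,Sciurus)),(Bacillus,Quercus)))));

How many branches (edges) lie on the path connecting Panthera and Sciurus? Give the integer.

8

The MRCA of Panthera and Sciurus is the node subtending ((Hordeum,((Rana,Betula),Panthera)),(Lycaon,((Gulo,(Salmonella,Sciurus)),(Bacillus,Quercus)))).
From Panthera up to that node: 3 branches. From Sciurus up to the same node: 5 branches. Total: 3 + 5 = 8.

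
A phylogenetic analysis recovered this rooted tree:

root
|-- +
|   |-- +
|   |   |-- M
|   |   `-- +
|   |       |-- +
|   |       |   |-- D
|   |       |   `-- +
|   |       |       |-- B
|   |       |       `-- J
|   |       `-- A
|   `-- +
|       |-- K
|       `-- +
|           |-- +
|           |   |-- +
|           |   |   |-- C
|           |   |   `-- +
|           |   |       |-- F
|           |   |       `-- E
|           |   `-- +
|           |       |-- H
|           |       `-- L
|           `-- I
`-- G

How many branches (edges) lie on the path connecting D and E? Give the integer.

10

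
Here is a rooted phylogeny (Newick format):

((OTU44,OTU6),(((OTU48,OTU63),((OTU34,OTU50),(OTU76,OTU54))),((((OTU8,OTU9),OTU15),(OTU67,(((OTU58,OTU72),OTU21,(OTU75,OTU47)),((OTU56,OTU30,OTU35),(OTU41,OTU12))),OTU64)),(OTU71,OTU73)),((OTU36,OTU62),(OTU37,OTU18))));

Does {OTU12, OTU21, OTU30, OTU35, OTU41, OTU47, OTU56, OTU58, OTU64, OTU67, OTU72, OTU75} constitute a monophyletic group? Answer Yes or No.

The most recent common ancestor of these taxa subtends (OTU67,(((OTU58,OTU72),OTU21,(OTU75,OTU47)),((OTU56,OTU30,OTU35),(OTU41,OTU12))),OTU64).
That clade has exactly 12 tips — every listed taxon and nothing else — so the group is monophyletic.

Yes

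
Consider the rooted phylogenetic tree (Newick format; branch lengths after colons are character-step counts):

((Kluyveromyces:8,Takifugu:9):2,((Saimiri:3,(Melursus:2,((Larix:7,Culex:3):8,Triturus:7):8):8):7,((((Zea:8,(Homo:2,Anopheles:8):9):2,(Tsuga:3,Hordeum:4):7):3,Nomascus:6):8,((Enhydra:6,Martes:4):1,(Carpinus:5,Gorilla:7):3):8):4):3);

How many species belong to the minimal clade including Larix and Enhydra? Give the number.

15

The MRCA of Larix and Enhydra is the node subtending ((Saimiri,(Melursus,((Larix,Culex),Triturus))),((((Zea,(Homo,Anopheles)),(Tsuga,Hordeum)),Nomascus),((Enhydra,Martes),(Carpinus,Gorilla)))).
That clade contains 15 terminal taxa: Anopheles, Carpinus, Culex, Enhydra, Gorilla, Homo, Hordeum, Larix, Martes, Melursus, Nomascus, Saimiri, Triturus, Tsuga, Zea.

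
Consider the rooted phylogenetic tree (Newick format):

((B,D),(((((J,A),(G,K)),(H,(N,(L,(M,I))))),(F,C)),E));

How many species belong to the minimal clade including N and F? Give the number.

11

The MRCA of N and F is the node subtending ((((J,A),(G,K)),(H,(N,(L,(M,I))))),(F,C)).
That clade contains 11 terminal taxa: A, C, F, G, H, I, J, K, L, M, N.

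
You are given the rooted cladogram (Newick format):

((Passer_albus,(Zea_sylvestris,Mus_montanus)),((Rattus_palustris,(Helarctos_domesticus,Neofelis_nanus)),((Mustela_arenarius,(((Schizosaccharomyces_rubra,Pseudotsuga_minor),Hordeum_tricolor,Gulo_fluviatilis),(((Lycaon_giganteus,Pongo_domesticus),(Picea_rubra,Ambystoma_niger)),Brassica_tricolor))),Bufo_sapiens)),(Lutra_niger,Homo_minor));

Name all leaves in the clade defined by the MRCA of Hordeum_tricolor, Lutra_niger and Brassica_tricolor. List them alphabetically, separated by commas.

Tracing Hordeum_tricolor: it sits inside ((Schizosaccharomyces_rubra,Pseudotsuga_minor),Hordeum_tricolor,Gulo_fluviatilis).
Tracing Lutra_niger: it sits inside (Lutra_niger,Homo_minor).
Tracing Brassica_tricolor: it sits inside (((Lycaon_giganteus,Pongo_domesticus),(Picea_rubra,Ambystoma_niger)),Brassica_tricolor).
The smallest clade enclosing all 3 is the whole tree (their MRCA is the root), so the answer is all 19 tips in alphabetical order.

Ambystoma_niger, Brassica_tricolor, Bufo_sapiens, Gulo_fluviatilis, Helarctos_domesticus, Homo_minor, Hordeum_tricolor, Lutra_niger, Lycaon_giganteus, Mus_montanus, Mustela_arenarius, Neofelis_nanus, Passer_albus, Picea_rubra, Pongo_domesticus, Pseudotsuga_minor, Rattus_palustris, Schizosaccharomyces_rubra, Zea_sylvestris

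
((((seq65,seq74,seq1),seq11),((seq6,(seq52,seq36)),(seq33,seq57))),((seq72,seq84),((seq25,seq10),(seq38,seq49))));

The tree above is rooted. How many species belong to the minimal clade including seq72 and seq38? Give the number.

6

The MRCA of seq72 and seq38 is the node subtending ((seq72,seq84),((seq25,seq10),(seq38,seq49))).
That clade contains 6 terminal taxa: seq10, seq25, seq38, seq49, seq72, seq84.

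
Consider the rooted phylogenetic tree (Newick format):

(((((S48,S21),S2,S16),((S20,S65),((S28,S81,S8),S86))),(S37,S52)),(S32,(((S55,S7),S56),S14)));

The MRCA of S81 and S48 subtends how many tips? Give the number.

10

The MRCA of S81 and S48 is the node subtending (((S48,S21),S2,S16),((S20,S65),((S28,S81,S8),S86))).
That clade contains 10 terminal taxa: S16, S2, S20, S21, S28, S48, S65, S8, S81, S86.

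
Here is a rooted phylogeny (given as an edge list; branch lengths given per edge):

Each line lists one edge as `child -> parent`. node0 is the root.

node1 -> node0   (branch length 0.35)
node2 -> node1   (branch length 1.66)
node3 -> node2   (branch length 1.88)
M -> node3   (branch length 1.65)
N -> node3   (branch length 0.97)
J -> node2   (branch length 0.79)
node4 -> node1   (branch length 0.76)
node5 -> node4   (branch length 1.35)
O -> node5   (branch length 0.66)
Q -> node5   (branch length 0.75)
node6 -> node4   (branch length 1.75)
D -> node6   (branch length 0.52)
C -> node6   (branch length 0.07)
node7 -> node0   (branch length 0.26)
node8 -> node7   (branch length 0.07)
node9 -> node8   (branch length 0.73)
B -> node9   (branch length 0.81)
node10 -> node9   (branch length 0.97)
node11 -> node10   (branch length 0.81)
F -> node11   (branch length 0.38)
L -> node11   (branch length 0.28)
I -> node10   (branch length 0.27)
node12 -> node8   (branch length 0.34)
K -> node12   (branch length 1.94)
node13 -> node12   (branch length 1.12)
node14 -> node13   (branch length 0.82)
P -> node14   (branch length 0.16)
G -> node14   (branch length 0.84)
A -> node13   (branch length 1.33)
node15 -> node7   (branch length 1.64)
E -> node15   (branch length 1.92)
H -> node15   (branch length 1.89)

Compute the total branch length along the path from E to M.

9.36

The path runs E → … → MRCA → … → M; the MRCA is the root of the tree.
Branch lengths along that path: 1.92 + 1.64 + 0.26 + 0.35 + 1.66 + 1.88 + 1.65 = 9.36.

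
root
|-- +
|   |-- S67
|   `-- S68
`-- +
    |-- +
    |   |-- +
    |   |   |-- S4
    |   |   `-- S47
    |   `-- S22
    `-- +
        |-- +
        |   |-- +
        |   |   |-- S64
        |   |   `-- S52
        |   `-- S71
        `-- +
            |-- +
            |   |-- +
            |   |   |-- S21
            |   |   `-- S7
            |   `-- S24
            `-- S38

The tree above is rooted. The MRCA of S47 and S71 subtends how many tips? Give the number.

10

The MRCA of S47 and S71 is the node subtending (((S4,S47),S22),(((S64,S52),S71),(((S21,S7),S24),S38))).
That clade contains 10 terminal taxa: S21, S22, S24, S38, S4, S47, S52, S64, S7, S71.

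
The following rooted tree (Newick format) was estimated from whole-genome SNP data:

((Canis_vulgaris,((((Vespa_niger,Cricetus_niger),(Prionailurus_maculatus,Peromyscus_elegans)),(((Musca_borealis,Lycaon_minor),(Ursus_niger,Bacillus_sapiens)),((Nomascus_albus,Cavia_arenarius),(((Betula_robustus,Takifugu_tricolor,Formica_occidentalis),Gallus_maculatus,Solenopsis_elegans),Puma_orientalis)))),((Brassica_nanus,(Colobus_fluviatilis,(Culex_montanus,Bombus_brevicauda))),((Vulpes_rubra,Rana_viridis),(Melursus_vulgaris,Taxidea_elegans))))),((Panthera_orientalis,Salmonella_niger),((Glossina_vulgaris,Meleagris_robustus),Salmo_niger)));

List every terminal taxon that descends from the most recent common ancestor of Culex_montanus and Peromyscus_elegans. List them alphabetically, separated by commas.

Tracing Culex_montanus: it sits inside (Culex_montanus,Bombus_brevicauda).
Tracing Peromyscus_elegans: it sits inside (Prionailurus_maculatus,Peromyscus_elegans).
The smallest clade enclosing both is ((((Vespa_niger,Cricetus_niger),(Prionailurus_maculatus,Peromyscus_elegans)),(((Musca_borealis,Lycaon_minor),(Ursus_niger,Bacillus_sapiens)),((Nomascus_albus,Cavia_arenarius),(((Betula_robustus,Takifugu_tricolor,Formica_occidentalis),Gallus_maculatus,Solenopsis_elegans),Puma_orientalis)))),((Brassica_nanus,(Colobus_fluviatilis,(Culex_montanus,Bombus_brevicauda))),((Vulpes_rubra,Rana_viridis),(Melursus_vulgaris,Taxidea_elegans)))); the answer is its 24 terminal taxa in alphabetical order.

Bacillus_sapiens, Betula_robustus, Bombus_brevicauda, Brassica_nanus, Cavia_arenarius, Colobus_fluviatilis, Cricetus_niger, Culex_montanus, Formica_occidentalis, Gallus_maculatus, Lycaon_minor, Melursus_vulgaris, Musca_borealis, Nomascus_albus, Peromyscus_elegans, Prionailurus_maculatus, Puma_orientalis, Rana_viridis, Solenopsis_elegans, Takifugu_tricolor, Taxidea_elegans, Ursus_niger, Vespa_niger, Vulpes_rubra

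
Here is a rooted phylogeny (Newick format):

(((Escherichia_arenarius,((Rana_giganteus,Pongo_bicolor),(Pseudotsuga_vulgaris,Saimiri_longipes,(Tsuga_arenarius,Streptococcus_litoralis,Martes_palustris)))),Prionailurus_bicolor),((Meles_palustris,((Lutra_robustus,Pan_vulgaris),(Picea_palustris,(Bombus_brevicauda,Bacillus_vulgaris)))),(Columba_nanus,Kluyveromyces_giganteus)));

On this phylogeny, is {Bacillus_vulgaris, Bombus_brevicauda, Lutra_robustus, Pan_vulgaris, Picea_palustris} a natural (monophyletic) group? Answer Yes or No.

The most recent common ancestor of these taxa subtends ((Lutra_robustus,Pan_vulgaris),(Picea_palustris,(Bombus_brevicauda,Bacillus_vulgaris))).
That clade has exactly 5 tips — every listed taxon and nothing else — so the group is monophyletic.

Yes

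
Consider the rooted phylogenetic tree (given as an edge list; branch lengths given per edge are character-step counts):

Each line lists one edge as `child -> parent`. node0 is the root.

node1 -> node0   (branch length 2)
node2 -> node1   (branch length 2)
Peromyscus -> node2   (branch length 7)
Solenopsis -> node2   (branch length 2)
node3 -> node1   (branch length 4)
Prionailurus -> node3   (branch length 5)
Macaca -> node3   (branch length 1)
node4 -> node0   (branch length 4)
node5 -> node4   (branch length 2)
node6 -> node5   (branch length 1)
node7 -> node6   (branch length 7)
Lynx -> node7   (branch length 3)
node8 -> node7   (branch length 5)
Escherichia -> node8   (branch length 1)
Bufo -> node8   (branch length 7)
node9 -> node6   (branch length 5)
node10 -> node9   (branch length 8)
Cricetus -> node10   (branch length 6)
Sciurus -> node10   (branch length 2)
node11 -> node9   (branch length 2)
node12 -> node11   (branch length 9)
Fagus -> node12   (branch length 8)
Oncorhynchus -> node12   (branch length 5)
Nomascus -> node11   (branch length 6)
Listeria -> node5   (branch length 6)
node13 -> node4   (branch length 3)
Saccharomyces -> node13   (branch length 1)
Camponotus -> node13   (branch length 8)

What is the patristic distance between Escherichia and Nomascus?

26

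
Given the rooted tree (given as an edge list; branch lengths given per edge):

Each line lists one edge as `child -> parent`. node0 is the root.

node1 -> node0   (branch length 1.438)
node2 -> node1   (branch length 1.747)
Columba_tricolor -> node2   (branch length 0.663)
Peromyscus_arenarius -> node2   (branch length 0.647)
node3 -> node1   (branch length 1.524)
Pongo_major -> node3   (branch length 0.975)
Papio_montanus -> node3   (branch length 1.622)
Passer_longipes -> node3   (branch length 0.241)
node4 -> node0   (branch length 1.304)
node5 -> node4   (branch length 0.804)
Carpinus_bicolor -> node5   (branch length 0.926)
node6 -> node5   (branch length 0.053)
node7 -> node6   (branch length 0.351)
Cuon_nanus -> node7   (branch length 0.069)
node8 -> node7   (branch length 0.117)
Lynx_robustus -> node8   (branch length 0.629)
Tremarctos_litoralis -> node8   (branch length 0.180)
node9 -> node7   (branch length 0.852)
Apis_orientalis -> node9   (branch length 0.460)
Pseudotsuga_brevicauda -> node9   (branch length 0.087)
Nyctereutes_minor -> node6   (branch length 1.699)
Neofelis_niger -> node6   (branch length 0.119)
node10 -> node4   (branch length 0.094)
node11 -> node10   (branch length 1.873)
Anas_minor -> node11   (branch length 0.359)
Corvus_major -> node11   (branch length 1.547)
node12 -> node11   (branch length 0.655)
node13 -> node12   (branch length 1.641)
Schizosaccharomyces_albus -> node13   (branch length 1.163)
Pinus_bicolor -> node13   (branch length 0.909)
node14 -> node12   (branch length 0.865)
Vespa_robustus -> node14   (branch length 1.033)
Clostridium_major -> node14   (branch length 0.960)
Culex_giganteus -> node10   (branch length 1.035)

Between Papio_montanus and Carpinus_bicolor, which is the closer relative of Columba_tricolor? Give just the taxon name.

Papio_montanus

The MRCA of Columba_tricolor and Papio_montanus subtends ((Columba_tricolor,Peromyscus_arenarius),(Pongo_major,Papio_montanus,Passer_longipes)) (5 taxa).
The MRCA of Columba_tricolor and Carpinus_bicolor is the root, subtending the entire tree (20 taxa).
The first is nested inside the second, so Columba_tricolor shares a more recent common ancestor with Papio_montanus.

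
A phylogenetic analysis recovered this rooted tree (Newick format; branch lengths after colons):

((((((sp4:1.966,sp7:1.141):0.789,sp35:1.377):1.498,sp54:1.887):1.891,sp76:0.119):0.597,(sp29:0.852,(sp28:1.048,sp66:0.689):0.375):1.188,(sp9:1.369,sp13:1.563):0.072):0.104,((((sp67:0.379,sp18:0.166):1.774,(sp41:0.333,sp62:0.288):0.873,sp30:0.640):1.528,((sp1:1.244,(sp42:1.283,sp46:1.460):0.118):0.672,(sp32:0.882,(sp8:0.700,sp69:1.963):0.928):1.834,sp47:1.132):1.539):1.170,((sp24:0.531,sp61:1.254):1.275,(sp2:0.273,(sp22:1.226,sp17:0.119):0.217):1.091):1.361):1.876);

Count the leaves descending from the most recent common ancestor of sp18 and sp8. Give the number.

12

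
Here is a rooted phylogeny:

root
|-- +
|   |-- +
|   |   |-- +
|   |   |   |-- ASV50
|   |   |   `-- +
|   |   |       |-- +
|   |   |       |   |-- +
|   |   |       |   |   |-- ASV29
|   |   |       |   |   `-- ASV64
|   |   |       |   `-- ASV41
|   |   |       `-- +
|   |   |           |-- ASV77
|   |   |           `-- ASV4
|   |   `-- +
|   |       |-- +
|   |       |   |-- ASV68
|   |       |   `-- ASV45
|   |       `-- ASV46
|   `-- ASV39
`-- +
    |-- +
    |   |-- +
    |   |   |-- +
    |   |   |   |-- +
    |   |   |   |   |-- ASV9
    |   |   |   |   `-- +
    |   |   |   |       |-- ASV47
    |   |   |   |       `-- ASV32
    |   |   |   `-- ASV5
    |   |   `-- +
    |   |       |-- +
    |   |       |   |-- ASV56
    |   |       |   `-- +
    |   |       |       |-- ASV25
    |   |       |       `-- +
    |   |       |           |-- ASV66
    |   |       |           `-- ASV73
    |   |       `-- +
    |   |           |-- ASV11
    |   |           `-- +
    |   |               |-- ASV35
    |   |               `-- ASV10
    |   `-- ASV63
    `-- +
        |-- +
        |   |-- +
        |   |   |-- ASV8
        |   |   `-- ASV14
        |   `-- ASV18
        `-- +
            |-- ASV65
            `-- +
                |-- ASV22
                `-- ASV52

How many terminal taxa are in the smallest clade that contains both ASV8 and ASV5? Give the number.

18

The MRCA of ASV8 and ASV5 is the node subtending (((((ASV9,(ASV47,ASV32)),ASV5),((ASV56,(ASV25,(ASV66,ASV73))),(ASV11,(ASV35,ASV10)))),ASV63),(((ASV8,ASV14),ASV18),(ASV65,(ASV22,ASV52)))).
That clade contains 18 terminal taxa: ASV10, ASV11, ASV14, ASV18, ASV22, ASV25, ASV32, ASV35, ASV47, ASV5, ASV52, ASV56, ASV63, ASV65, ASV66, ASV73, ASV8, ASV9.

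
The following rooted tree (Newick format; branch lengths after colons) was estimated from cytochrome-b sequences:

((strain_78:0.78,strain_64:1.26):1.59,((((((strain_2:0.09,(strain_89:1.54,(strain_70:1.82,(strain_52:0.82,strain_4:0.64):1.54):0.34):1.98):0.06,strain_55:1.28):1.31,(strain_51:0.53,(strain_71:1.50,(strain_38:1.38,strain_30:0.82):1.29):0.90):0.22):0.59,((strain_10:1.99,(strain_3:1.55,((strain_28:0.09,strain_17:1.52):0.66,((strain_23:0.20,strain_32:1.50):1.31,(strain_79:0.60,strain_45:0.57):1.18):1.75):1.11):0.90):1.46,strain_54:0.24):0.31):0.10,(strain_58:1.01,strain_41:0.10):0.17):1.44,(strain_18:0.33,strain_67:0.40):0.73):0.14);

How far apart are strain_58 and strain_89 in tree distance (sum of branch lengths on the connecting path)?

6.76

The path runs strain_58 → … → MRCA → … → strain_89; the MRCA is the node subtending (((((strain_2,(strain_89,(strain_70,(strain_52,strain_4)))),strain_55),(strain_51,(strain_71,(strain_38,strain_30)))),((strain_10,(strain_3,((strain_28,strain_17),((strain_23,strain_32),(strain_79,strain_45))))),strain_54)),(strain_58,strain_41)).
Branch lengths along that path: 1.01 + 0.17 + 0.10 + 0.59 + 1.31 + 0.06 + 1.98 + 1.54 = 6.76.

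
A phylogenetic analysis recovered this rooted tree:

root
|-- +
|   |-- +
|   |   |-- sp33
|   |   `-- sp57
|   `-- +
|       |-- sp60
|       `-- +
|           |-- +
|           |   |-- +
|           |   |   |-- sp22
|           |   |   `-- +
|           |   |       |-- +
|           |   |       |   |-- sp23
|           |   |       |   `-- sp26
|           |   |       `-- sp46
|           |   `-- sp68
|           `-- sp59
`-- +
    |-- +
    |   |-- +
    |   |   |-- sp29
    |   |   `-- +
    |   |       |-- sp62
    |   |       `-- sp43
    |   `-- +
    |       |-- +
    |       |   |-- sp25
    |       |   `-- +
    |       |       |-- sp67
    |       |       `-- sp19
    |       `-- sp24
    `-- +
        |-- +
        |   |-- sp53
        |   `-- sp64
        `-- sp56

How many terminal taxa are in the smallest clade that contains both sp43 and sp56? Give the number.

10

The MRCA of sp43 and sp56 is the node subtending (((sp29,(sp62,sp43)),((sp25,(sp67,sp19)),sp24)),((sp53,sp64),sp56)).
That clade contains 10 terminal taxa: sp19, sp24, sp25, sp29, sp43, sp53, sp56, sp62, sp64, sp67.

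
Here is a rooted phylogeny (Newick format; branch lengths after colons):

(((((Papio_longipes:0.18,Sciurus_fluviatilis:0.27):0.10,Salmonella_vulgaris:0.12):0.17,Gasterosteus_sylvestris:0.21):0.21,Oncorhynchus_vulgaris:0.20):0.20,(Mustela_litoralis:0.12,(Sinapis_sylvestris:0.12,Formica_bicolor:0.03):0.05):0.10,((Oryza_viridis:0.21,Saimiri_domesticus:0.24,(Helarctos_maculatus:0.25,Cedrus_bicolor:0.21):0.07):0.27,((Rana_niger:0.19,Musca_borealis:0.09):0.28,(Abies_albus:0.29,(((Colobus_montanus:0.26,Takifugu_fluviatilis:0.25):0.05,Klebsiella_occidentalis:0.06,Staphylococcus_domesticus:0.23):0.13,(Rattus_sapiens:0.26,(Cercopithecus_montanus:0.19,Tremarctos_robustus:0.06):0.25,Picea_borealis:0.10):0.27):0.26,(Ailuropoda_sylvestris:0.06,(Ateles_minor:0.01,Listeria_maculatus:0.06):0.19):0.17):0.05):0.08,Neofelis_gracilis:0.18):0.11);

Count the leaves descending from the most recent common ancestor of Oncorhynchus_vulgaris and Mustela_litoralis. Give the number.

27

The MRCA of Oncorhynchus_vulgaris and Mustela_litoralis is the root, so the clade is the entire tree.
That clade contains 27 terminal taxa: Abies_albus, Ailuropoda_sylvestris, Ateles_minor, Cedrus_bicolor, Cercopithecus_montanus, Colobus_montanus, Formica_bicolor, Gasterosteus_sylvestris, Helarctos_maculatus, Klebsiella_occidentalis, Listeria_maculatus, Musca_borealis, Mustela_litoralis, Neofelis_gracilis, Oncorhynchus_vulgaris, Oryza_viridis, Papio_longipes, Picea_borealis, Rana_niger, Rattus_sapiens, Saimiri_domesticus, Salmonella_vulgaris, Sciurus_fluviatilis, Sinapis_sylvestris, Staphylococcus_domesticus, Takifugu_fluviatilis, Tremarctos_robustus.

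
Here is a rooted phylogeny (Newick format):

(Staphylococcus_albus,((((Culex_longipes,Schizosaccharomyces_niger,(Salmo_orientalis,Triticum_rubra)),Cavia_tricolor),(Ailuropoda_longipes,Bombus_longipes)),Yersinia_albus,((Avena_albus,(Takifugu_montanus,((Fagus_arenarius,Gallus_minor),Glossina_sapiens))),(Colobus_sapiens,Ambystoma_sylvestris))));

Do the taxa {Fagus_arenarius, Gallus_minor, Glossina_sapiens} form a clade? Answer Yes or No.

Yes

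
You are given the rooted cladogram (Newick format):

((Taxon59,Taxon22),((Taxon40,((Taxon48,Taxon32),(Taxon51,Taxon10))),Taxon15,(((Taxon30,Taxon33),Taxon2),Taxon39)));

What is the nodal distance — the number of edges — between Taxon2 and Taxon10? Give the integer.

7

The MRCA of Taxon2 and Taxon10 is the node subtending ((Taxon40,((Taxon48,Taxon32),(Taxon51,Taxon10))),Taxon15,(((Taxon30,Taxon33),Taxon2),Taxon39)).
From Taxon2 up to that node: 3 branches. From Taxon10 up to the same node: 4 branches. Total: 3 + 4 = 7.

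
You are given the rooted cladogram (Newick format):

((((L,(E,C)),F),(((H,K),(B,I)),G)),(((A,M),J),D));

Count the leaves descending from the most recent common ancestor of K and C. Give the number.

9

The MRCA of K and C is the node subtending (((L,(E,C)),F),(((H,K),(B,I)),G)).
That clade contains 9 terminal taxa: B, C, E, F, G, H, I, K, L.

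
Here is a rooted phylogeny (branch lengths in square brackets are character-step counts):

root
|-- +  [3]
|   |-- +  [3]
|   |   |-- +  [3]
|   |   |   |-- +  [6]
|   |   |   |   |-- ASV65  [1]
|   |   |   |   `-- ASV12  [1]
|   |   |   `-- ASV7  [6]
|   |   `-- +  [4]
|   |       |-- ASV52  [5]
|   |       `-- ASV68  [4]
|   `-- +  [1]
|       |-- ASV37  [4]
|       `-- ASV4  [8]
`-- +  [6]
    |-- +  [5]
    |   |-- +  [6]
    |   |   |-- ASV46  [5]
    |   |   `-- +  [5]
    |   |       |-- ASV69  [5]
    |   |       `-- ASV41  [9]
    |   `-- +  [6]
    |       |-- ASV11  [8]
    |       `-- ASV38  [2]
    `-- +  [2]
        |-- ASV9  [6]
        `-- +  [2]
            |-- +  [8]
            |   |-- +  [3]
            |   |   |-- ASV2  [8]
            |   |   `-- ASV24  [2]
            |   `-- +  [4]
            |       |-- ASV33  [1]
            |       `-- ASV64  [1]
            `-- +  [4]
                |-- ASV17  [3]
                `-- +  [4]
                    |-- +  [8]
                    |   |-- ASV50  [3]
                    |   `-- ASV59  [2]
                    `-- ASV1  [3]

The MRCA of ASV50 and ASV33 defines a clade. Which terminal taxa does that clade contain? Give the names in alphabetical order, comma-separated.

ASV1, ASV17, ASV2, ASV24, ASV33, ASV50, ASV59, ASV64

Tracing ASV50: it sits inside (ASV50,ASV59).
Tracing ASV33: it sits inside (ASV33,ASV64).
The smallest clade enclosing both is (((ASV2,ASV24),(ASV33,ASV64)),(ASV17,((ASV50,ASV59),ASV1))); the answer is its 8 terminal taxa in alphabetical order.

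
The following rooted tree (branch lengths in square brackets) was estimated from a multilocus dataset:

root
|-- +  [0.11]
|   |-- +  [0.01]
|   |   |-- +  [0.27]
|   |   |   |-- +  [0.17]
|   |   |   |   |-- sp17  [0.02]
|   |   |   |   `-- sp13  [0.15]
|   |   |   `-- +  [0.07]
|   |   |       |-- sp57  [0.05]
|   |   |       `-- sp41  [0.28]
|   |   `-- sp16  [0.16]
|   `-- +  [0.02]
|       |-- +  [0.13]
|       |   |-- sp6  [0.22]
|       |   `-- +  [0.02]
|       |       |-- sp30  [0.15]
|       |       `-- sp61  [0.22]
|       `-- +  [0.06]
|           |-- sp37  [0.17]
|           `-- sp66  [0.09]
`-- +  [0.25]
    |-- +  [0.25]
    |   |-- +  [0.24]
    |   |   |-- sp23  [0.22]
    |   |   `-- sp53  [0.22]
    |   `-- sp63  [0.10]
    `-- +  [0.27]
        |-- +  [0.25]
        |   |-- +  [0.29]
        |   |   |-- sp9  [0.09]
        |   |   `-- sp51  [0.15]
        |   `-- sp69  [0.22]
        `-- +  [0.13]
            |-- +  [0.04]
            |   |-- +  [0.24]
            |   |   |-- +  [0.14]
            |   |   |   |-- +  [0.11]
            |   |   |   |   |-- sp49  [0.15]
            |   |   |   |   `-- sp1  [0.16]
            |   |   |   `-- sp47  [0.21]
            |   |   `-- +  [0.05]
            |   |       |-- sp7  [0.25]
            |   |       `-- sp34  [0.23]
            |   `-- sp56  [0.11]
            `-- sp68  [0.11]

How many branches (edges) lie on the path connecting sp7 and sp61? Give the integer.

The MRCA of sp7 and sp61 is the root of the tree.
From sp7 up to that node: 7 branches. From sp61 up to the same node: 5 branches. Total: 7 + 5 = 12.

12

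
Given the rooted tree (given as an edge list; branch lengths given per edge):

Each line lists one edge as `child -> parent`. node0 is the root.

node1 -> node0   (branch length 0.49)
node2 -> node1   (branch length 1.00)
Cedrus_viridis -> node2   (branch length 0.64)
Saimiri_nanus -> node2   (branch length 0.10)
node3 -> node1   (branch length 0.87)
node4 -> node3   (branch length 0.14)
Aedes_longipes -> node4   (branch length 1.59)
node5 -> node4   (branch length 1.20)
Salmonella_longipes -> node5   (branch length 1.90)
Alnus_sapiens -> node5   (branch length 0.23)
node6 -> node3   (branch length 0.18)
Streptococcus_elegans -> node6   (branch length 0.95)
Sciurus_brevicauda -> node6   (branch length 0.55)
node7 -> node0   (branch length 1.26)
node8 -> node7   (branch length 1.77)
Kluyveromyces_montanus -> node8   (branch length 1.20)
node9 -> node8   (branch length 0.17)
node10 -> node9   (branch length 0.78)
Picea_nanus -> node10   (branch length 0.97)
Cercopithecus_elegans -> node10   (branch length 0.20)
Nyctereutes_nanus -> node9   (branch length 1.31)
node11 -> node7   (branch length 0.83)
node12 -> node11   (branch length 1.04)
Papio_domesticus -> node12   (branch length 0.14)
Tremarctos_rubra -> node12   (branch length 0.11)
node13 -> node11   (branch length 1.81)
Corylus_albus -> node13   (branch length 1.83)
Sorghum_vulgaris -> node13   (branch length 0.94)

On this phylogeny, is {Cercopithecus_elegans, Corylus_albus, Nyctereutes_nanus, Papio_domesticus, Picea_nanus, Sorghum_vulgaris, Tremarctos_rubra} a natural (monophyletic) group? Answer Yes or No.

The MRCA of the listed taxa subtends ((Kluyveromyces_montanus,((Picea_nanus,Cercopithecus_elegans),Nyctereutes_nanus)),((Papio_domesticus,Tremarctos_rubra),(Corylus_albus,Sorghum_vulgaris))).
That clade also contains Kluyveromyces_montanus, which is not in the proposed group, so the group is not monophyletic.

No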